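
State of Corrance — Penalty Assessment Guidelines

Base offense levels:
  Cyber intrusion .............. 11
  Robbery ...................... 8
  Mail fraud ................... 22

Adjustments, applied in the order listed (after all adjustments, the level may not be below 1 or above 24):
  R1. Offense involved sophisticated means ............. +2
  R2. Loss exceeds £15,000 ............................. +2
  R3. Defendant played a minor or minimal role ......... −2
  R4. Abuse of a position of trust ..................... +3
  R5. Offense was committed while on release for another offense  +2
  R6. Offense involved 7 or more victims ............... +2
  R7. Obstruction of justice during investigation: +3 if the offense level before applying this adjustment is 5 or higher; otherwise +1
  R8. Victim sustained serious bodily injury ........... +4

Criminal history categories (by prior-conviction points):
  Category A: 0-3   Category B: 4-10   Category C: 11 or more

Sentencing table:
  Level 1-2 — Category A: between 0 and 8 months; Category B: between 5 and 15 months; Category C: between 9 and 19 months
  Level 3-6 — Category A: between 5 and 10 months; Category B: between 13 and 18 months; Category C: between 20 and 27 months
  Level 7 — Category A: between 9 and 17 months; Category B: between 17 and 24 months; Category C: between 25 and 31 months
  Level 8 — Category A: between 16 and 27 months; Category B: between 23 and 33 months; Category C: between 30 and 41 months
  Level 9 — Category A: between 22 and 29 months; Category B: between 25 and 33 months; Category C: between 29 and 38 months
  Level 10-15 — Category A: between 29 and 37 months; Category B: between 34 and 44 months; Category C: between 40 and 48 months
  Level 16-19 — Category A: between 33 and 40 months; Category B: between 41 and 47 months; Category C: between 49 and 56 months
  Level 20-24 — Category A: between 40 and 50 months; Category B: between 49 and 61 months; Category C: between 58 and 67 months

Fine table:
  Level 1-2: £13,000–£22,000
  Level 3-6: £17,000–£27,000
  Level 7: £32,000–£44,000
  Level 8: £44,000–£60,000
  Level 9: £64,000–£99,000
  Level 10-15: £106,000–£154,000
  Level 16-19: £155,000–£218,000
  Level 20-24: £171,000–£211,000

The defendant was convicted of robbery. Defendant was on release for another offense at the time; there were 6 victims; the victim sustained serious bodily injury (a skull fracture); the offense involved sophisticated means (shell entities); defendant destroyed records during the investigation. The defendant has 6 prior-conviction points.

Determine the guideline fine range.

£155,000–£218,000

Base offense level for robbery: 8.
R1 applies: 8 + 2 = 10.
R2 does not apply.
R3 does not apply.
R4 does not apply.
R5 applies: 10 + 2 = 12.
R6 does not apply.
R7 applies (level before this adjustment is 12 ≥ 5, so +3): 12 + 3 = 15.
R8 applies: 15 + 4 = 19.
Final offense level: 19.
Level 19 falls in the 16-19 band.
Fine table: Level 16-19 → £155,000–£218,000.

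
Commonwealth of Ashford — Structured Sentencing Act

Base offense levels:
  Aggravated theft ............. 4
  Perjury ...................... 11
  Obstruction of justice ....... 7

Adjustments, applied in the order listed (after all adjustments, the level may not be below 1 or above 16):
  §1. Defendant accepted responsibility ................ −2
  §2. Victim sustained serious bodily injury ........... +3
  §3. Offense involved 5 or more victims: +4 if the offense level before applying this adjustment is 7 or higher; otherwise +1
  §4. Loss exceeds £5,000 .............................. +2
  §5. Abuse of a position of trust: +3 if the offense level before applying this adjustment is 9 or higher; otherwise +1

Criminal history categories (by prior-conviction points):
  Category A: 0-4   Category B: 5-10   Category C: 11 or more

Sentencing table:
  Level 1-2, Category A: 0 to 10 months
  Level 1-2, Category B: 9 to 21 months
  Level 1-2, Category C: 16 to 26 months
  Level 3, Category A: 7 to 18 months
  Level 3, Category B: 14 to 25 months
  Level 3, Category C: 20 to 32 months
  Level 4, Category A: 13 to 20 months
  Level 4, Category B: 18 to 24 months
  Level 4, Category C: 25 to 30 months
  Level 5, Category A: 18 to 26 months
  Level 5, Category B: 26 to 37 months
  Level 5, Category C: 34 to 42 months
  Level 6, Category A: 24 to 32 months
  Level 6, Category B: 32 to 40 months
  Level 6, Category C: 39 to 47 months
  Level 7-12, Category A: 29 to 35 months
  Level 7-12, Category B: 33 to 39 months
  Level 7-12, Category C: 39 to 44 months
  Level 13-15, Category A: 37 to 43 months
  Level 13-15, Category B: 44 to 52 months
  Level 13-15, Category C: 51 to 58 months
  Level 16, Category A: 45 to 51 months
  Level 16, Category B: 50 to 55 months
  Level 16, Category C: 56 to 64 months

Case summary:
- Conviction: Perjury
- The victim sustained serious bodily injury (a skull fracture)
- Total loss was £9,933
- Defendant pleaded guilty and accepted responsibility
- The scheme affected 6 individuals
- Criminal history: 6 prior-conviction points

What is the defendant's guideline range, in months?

Base offense level for perjury: 11.
§1 applies: 11 − 2 = 9.
§2 applies: 9 + 3 = 12.
§3 applies (level before this adjustment is 12 ≥ 7, so +4): 12 + 4 = 16.
§4 applies: 16 + 2 = 18.
§5 does not apply.
Level 18 exceeds the maximum of 16; capped at 16.
Final offense level: 16.
Criminal history: 6 prior points → Category B (5-10).
Level 16 falls in the 16 band.
Grid: Level 16 × Category B = 50-55 months.

50-55 months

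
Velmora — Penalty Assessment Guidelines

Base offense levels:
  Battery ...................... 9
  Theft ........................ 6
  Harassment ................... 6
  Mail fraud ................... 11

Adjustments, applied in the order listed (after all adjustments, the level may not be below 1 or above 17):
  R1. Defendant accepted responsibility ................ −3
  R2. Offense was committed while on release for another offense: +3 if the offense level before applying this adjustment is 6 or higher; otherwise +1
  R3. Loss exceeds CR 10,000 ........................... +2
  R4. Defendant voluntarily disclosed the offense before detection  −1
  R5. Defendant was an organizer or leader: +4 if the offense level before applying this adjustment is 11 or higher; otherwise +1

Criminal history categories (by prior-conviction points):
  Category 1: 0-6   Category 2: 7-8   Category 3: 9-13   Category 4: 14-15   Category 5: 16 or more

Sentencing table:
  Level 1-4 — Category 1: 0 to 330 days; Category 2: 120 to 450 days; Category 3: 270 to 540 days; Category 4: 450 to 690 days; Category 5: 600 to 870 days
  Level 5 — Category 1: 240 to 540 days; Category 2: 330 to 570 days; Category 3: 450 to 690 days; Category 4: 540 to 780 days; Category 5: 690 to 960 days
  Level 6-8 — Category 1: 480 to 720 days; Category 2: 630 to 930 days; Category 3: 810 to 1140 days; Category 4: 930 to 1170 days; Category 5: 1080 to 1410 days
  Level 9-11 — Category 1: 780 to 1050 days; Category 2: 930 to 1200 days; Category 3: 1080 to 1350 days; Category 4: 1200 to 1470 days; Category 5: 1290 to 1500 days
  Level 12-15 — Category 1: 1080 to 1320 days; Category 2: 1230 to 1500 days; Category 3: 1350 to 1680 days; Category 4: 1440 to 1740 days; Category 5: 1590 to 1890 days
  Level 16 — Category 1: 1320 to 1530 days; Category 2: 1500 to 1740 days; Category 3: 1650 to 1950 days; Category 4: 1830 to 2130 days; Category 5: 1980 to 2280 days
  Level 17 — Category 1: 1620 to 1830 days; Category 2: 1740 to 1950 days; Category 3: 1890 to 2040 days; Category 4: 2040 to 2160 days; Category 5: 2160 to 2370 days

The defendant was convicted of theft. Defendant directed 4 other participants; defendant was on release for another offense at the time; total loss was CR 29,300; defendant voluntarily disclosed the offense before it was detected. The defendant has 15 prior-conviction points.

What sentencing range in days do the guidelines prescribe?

Base offense level for theft: 6.
R2 applies (level before this adjustment is 6 ≥ 6, so +3): 6 + 3 = 9.
R3 applies: 9 + 2 = 11.
R4 applies: 11 − 1 = 10.
R5 applies (level before this adjustment is 10 < 11, so +1): 10 + 1 = 11.
Final offense level: 11.
Criminal history: 15 prior points → Category 4 (14-15).
Level 11 falls in the 9-11 band.
Grid: Level 9-11 × Category 4 = 1200-1470 days.

1200-1470 days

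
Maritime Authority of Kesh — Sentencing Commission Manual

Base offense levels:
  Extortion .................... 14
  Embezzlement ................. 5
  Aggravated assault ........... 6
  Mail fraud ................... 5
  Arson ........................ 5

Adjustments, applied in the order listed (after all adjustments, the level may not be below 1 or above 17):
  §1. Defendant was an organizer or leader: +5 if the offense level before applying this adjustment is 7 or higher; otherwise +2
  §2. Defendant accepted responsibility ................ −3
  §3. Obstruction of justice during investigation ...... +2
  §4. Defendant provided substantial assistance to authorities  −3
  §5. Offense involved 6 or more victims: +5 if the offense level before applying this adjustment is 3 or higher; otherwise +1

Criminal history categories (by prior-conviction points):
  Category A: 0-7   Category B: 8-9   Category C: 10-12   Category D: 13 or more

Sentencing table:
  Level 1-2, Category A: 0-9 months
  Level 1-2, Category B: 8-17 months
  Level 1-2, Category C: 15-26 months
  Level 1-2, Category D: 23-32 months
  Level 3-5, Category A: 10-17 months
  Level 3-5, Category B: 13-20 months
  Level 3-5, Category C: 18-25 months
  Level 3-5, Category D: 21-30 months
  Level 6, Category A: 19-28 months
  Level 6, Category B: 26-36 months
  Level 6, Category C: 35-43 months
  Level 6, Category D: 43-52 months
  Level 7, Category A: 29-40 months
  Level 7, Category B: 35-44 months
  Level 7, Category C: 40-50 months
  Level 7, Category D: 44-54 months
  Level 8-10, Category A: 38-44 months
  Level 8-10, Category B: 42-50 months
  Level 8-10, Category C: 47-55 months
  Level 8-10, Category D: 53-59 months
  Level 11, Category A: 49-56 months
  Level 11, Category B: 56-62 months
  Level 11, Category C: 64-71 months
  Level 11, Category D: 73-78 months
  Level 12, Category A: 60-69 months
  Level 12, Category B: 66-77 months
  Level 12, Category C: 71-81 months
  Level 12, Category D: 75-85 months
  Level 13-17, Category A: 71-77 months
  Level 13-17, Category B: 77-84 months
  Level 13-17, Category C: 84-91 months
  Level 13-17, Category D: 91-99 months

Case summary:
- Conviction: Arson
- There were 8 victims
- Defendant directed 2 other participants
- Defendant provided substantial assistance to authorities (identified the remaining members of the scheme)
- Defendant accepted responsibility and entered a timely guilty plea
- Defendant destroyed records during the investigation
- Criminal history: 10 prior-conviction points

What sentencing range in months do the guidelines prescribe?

Base offense level for arson: 5.
§1 applies (level before this adjustment is 5 < 7, so +2): 5 + 2 = 7.
§2 applies: 7 − 3 = 4.
§3 applies: 4 + 2 = 6.
§4 applies: 6 − 3 = 3.
§5 applies (level before this adjustment is 3 ≥ 3, so +5): 3 + 5 = 8.
Final offense level: 8.
Criminal history: 10 prior points → Category C (10-12).
Level 8 falls in the 8-10 band.
Grid: Level 8-10 × Category C = 47-55 months.

47-55 months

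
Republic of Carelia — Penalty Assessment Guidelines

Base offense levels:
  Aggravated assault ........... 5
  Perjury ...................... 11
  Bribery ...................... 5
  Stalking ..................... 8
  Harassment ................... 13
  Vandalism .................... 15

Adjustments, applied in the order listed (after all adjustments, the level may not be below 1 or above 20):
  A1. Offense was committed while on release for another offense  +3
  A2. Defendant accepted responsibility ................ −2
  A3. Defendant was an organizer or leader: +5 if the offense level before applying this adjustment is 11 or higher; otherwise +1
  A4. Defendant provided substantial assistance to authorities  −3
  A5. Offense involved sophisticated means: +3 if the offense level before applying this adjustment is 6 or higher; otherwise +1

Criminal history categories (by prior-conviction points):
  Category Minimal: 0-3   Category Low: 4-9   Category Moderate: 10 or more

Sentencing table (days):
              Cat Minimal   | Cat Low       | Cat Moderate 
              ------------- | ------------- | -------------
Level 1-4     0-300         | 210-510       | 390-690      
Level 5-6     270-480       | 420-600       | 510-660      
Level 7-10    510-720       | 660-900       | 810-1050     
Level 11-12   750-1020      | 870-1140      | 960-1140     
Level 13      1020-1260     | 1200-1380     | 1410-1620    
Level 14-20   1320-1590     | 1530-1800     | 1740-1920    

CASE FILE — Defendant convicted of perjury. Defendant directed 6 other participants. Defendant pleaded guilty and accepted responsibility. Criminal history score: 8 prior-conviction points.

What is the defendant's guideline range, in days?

660-900 days

Base offense level for perjury: 11.
A1 does not apply.
A2 applies: 11 − 2 = 9.
A3 applies (level before this adjustment is 9 < 11, so +1): 9 + 1 = 10.
A4 does not apply.
Final offense level: 10.
Criminal history: 8 prior points → Category Low (4-9).
Level 10 falls in the 7-10 band.
Grid: Level 7-10 × Category Low = 660-900 days.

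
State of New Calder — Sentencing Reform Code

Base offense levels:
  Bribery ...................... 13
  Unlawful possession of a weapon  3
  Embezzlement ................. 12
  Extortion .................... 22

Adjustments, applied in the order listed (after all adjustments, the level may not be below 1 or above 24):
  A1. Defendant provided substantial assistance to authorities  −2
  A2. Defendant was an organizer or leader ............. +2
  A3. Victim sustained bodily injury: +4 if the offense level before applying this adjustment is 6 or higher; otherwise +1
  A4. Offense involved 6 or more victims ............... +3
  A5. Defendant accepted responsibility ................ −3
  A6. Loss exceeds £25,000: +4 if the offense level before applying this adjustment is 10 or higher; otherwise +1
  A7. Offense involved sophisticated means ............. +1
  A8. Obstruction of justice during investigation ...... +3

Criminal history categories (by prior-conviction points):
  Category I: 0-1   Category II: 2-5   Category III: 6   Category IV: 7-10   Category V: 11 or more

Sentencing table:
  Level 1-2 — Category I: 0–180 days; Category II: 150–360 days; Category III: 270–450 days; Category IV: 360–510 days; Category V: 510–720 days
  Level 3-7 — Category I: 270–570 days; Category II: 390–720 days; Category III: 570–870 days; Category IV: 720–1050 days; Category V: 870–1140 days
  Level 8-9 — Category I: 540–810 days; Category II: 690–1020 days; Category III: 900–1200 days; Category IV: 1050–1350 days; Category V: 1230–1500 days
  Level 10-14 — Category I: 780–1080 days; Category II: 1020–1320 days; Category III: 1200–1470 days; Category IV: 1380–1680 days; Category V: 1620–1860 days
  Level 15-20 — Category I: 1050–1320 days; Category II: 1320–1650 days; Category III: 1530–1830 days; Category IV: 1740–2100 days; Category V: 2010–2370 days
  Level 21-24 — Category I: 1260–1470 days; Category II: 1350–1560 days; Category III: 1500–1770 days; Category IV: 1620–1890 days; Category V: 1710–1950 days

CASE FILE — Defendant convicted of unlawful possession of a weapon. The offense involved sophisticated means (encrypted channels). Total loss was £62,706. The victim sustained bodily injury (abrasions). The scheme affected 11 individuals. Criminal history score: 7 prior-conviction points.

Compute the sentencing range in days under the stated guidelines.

Base offense level for unlawful possession of a weapon: 3.
A3 applies (level before this adjustment is 3 < 6, so +1): 3 + 1 = 4.
A4 applies: 4 + 3 = 7.
A5 does not apply.
A6 applies (level before this adjustment is 7 < 10, so +1): 7 + 1 = 8.
A7 applies: 8 + 1 = 9.
Final offense level: 9.
Criminal history: 7 prior points → Category IV (7-10).
Level 9 falls in the 8-9 band.
Grid: Level 8-9 × Category IV = 1050-1350 days.

1050-1350 days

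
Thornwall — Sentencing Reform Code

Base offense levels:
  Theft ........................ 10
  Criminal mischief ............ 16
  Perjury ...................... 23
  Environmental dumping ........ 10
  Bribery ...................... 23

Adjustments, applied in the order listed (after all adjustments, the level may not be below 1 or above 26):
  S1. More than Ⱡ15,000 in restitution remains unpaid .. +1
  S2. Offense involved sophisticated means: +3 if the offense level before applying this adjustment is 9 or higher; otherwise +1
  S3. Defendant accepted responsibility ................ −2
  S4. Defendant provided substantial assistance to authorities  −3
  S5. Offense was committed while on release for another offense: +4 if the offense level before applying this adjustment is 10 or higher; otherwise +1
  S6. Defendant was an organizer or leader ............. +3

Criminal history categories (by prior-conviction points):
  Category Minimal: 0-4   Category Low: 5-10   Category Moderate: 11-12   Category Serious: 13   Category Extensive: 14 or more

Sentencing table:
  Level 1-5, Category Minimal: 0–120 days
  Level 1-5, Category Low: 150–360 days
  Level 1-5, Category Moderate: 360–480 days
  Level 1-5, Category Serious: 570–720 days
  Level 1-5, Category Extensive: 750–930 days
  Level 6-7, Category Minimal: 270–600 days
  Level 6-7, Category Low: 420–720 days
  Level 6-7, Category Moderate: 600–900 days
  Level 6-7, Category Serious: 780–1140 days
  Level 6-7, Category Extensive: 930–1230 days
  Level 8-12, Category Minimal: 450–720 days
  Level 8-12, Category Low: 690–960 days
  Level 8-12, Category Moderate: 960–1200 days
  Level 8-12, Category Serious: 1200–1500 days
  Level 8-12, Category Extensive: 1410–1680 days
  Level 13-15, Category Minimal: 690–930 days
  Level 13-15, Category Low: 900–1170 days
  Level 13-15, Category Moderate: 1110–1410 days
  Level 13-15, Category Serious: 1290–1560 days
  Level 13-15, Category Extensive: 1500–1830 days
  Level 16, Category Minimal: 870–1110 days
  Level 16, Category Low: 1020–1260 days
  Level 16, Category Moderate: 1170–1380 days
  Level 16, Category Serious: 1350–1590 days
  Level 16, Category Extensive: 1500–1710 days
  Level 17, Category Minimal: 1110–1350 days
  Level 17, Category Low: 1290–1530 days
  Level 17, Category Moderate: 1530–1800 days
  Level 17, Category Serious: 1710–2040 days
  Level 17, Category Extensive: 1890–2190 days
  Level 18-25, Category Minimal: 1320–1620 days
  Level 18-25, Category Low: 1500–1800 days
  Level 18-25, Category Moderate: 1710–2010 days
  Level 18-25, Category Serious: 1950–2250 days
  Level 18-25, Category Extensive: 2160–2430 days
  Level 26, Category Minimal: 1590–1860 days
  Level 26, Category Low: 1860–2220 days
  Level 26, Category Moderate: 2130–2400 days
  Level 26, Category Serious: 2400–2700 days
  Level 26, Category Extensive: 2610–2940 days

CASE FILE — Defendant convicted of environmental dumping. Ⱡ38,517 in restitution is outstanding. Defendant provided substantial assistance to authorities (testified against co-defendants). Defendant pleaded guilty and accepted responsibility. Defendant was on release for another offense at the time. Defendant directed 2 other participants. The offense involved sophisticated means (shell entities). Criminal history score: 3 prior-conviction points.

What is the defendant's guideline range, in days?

690-930 days

Base offense level for environmental dumping: 10.
S1 applies: 10 + 1 = 11.
S2 applies (level before this adjustment is 11 ≥ 9, so +3): 11 + 3 = 14.
S3 applies: 14 − 2 = 12.
S4 applies: 12 − 3 = 9.
S5 applies (level before this adjustment is 9 < 10, so +1): 9 + 1 = 10.
S6 applies: 10 + 3 = 13.
Final offense level: 13.
Criminal history: 3 prior points → Category Minimal (0-4).
Level 13 falls in the 13-15 band.
Grid: Level 13-15 × Category Minimal = 690-930 days.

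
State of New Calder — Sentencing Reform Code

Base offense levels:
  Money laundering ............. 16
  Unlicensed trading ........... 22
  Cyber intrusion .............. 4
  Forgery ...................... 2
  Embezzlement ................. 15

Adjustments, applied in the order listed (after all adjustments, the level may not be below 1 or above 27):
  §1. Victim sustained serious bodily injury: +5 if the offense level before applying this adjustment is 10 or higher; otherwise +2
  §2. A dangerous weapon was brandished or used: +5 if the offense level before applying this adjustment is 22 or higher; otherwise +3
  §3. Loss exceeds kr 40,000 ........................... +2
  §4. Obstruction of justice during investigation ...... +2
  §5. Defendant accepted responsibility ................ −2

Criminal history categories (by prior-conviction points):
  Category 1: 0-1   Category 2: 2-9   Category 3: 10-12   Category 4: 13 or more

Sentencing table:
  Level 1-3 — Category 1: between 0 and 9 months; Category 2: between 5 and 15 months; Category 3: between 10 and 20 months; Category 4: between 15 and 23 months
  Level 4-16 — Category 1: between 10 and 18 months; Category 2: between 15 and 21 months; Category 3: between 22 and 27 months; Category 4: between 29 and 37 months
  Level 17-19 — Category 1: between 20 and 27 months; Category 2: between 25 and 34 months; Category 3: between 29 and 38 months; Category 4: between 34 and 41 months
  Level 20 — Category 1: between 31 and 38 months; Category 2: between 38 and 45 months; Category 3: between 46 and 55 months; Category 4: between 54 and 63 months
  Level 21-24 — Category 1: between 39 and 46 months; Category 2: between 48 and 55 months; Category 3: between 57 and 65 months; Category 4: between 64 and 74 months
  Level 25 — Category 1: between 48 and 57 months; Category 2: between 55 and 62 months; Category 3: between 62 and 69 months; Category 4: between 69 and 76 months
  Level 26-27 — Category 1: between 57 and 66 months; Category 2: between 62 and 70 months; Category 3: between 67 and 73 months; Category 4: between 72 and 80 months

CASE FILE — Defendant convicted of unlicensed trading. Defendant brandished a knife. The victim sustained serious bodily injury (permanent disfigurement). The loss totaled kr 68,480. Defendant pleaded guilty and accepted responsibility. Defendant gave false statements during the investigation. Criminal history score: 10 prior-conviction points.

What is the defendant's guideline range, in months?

Base offense level for unlicensed trading: 22.
§1 applies (level before this adjustment is 22 ≥ 10, so +5): 22 + 5 = 27.
§2 applies (level before this adjustment is 27 ≥ 22, so +5): 27 + 5 = 32.
§3 applies: 32 + 2 = 34.
§4 applies: 34 + 2 = 36.
§5 applies: 36 − 2 = 34.
Level 34 exceeds the maximum of 27; capped at 27.
Final offense level: 27.
Criminal history: 10 prior points → Category 3 (10-12).
Level 27 falls in the 26-27 band.
Grid: Level 26-27 × Category 3 = 67-73 months.

67-73 months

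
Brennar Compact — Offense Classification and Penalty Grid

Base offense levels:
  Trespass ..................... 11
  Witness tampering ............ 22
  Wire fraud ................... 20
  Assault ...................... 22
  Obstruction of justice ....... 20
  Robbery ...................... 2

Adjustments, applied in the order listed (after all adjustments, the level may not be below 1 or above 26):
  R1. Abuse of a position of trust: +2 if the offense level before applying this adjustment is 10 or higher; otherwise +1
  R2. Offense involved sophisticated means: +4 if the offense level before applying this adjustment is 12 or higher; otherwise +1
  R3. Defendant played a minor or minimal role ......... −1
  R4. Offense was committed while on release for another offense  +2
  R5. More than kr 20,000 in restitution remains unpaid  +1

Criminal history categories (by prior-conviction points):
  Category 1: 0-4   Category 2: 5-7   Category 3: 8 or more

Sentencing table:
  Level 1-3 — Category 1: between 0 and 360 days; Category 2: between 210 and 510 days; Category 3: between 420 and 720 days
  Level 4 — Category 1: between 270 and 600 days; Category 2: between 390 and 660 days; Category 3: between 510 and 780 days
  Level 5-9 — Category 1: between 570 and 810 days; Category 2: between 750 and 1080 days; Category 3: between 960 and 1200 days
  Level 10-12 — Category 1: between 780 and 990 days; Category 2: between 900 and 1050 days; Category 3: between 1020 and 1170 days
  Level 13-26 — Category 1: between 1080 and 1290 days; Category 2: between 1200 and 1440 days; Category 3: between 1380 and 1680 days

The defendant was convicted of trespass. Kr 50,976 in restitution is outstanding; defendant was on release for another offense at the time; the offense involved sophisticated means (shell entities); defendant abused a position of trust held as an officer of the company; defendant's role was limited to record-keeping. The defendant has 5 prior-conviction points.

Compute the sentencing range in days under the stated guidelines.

Base offense level for trespass: 11.
R1 applies (level before this adjustment is 11 ≥ 10, so +2): 11 + 2 = 13.
R2 applies (level before this adjustment is 13 ≥ 12, so +4): 13 + 4 = 17.
R3 applies: 17 − 1 = 16.
R4 applies: 16 + 2 = 18.
R5 applies: 18 + 1 = 19.
Final offense level: 19.
Criminal history: 5 prior points → Category 2 (5-7).
Level 19 falls in the 13-26 band.
Grid: Level 13-26 × Category 2 = 1200-1440 days.

1200-1440 days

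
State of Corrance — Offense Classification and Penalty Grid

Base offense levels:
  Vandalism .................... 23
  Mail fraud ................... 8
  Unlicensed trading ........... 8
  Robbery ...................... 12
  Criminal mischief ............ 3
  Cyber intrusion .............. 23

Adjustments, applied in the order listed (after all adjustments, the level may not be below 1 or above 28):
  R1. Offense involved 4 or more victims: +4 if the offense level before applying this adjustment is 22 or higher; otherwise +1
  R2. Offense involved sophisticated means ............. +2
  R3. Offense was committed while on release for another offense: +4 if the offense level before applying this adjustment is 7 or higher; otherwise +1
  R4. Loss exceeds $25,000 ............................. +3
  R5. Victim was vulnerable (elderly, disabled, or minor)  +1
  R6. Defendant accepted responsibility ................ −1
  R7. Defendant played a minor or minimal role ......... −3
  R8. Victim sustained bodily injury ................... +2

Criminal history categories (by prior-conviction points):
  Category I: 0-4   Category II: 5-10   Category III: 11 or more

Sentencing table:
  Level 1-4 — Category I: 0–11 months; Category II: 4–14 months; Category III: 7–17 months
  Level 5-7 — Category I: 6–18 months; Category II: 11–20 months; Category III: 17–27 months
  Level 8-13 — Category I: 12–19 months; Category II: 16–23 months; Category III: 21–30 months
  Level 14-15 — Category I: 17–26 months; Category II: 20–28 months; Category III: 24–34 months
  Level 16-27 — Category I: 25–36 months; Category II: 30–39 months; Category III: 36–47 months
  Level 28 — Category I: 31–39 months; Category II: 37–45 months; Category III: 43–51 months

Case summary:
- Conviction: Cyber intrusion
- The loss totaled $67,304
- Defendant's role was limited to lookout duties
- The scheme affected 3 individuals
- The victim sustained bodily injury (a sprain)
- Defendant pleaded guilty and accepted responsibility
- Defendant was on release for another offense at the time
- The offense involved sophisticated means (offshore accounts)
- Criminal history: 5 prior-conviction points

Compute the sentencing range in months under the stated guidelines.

Base offense level for cyber intrusion: 23.
R1 does not apply.
R2 applies: 23 + 2 = 25.
R3 applies (level before this adjustment is 25 ≥ 7, so +4): 25 + 4 = 29.
R4 applies: 29 + 3 = 32.
R6 applies: 32 − 1 = 31.
R7 applies: 31 − 3 = 28.
R8 applies: 28 + 2 = 30.
Level 30 exceeds the maximum of 28; capped at 28.
Final offense level: 28.
Criminal history: 5 prior points → Category II (5-10).
Level 28 falls in the 28 band.
Grid: Level 28 × Category II = 37-45 months.

37-45 months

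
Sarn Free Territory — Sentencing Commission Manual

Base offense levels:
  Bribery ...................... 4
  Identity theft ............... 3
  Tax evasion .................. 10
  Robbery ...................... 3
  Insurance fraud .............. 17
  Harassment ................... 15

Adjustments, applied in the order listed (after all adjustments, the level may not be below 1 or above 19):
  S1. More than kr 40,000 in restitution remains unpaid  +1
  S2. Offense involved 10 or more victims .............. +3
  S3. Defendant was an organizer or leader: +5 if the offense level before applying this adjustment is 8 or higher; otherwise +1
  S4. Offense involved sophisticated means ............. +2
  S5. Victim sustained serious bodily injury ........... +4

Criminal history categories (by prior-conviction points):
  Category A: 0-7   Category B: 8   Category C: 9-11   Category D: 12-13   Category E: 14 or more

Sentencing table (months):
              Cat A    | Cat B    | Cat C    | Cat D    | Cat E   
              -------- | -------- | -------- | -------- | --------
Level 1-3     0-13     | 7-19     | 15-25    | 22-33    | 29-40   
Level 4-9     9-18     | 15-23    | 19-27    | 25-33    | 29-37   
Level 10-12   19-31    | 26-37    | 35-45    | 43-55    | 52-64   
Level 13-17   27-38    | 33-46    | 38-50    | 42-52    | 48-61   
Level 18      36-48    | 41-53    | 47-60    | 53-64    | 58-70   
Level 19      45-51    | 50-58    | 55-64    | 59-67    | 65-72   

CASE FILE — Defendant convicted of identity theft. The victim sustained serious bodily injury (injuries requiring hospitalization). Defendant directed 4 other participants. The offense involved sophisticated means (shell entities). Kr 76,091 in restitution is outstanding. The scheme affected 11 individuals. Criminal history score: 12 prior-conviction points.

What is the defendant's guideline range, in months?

42-52 months

Base offense level for identity theft: 3.
S1 applies: 3 + 1 = 4.
S2 applies: 4 + 3 = 7.
S3 applies (level before this adjustment is 7 < 8, so +1): 7 + 1 = 8.
S4 applies: 8 + 2 = 10.
S5 applies: 10 + 4 = 14.
Final offense level: 14.
Criminal history: 12 prior points → Category D (12-13).
Level 14 falls in the 13-17 band.
Grid: Level 13-17 × Category D = 42-52 months.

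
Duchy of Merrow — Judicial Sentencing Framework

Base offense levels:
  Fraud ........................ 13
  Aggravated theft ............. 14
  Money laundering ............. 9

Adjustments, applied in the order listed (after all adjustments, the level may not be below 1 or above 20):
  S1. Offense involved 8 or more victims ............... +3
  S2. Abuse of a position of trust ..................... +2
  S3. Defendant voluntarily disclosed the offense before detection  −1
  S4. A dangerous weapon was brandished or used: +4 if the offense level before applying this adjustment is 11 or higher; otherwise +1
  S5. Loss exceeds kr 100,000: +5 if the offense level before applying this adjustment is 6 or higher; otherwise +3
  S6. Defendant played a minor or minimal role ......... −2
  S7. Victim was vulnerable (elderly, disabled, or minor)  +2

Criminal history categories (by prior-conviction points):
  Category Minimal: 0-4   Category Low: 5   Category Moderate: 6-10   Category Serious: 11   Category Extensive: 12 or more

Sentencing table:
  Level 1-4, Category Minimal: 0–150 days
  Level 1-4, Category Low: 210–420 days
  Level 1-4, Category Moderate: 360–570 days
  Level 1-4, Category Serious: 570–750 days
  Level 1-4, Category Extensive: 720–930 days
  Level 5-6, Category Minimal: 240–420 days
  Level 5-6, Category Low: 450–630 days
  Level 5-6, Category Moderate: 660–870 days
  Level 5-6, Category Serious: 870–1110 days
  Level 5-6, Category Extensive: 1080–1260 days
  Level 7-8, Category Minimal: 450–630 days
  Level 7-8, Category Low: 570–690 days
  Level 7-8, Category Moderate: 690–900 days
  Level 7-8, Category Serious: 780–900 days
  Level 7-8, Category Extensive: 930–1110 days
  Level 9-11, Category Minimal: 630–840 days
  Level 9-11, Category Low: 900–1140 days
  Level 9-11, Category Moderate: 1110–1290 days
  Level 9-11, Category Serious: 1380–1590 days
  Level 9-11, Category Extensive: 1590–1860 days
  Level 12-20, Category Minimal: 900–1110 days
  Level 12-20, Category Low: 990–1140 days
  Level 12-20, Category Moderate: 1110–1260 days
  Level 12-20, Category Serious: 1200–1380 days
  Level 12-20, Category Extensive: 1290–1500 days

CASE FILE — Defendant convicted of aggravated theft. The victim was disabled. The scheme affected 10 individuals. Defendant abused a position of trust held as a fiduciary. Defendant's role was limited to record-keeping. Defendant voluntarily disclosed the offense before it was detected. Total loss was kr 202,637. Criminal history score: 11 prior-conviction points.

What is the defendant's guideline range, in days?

1200-1380 days

Base offense level for aggravated theft: 14.
S1 applies: 14 + 3 = 17.
S2 applies: 17 + 2 = 19.
S3 applies: 19 − 1 = 18.
S4 does not apply.
S5 applies (level before this adjustment is 18 ≥ 6, so +5): 18 + 5 = 23.
S6 applies: 23 − 2 = 21.
S7 applies: 21 + 2 = 23.
Level 23 exceeds the maximum of 20; capped at 20.
Final offense level: 20.
Criminal history: 11 prior points → Category Serious (11).
Level 20 falls in the 12-20 band.
Grid: Level 12-20 × Category Serious = 1200-1380 days.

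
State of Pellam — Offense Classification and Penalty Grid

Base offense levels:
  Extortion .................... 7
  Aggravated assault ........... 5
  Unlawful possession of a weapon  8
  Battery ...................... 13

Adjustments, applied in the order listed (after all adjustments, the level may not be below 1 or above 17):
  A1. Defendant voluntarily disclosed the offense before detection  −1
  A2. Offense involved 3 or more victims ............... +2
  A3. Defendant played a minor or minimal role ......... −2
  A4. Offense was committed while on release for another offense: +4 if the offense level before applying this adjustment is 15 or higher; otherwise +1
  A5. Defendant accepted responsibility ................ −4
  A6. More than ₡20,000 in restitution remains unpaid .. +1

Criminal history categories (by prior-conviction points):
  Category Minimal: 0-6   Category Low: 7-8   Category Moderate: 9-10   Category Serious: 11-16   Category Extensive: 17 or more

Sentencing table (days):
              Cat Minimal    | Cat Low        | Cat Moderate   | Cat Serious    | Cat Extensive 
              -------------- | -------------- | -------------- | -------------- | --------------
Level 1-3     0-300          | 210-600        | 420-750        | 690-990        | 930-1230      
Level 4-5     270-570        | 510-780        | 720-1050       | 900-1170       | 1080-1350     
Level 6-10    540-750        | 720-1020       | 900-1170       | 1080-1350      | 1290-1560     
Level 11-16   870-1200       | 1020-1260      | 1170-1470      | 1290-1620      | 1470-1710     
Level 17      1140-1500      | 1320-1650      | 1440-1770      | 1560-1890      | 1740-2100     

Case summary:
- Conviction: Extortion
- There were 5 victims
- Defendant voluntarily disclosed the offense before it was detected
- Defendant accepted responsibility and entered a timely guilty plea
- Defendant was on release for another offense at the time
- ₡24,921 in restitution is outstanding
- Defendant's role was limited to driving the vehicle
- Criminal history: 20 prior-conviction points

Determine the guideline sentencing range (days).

Base offense level for extortion: 7.
A1 applies: 7 − 1 = 6.
A2 applies: 6 + 2 = 8.
A3 applies: 8 − 2 = 6.
A4 applies (level before this adjustment is 6 < 15, so +1): 6 + 1 = 7.
A5 applies: 7 − 4 = 3.
A6 applies: 3 + 1 = 4.
Final offense level: 4.
Criminal history: 20 prior points → Category Extensive (17+).
Level 4 falls in the 4-5 band.
Grid: Level 4-5 × Category Extensive = 1080-1350 days.

1080-1350 days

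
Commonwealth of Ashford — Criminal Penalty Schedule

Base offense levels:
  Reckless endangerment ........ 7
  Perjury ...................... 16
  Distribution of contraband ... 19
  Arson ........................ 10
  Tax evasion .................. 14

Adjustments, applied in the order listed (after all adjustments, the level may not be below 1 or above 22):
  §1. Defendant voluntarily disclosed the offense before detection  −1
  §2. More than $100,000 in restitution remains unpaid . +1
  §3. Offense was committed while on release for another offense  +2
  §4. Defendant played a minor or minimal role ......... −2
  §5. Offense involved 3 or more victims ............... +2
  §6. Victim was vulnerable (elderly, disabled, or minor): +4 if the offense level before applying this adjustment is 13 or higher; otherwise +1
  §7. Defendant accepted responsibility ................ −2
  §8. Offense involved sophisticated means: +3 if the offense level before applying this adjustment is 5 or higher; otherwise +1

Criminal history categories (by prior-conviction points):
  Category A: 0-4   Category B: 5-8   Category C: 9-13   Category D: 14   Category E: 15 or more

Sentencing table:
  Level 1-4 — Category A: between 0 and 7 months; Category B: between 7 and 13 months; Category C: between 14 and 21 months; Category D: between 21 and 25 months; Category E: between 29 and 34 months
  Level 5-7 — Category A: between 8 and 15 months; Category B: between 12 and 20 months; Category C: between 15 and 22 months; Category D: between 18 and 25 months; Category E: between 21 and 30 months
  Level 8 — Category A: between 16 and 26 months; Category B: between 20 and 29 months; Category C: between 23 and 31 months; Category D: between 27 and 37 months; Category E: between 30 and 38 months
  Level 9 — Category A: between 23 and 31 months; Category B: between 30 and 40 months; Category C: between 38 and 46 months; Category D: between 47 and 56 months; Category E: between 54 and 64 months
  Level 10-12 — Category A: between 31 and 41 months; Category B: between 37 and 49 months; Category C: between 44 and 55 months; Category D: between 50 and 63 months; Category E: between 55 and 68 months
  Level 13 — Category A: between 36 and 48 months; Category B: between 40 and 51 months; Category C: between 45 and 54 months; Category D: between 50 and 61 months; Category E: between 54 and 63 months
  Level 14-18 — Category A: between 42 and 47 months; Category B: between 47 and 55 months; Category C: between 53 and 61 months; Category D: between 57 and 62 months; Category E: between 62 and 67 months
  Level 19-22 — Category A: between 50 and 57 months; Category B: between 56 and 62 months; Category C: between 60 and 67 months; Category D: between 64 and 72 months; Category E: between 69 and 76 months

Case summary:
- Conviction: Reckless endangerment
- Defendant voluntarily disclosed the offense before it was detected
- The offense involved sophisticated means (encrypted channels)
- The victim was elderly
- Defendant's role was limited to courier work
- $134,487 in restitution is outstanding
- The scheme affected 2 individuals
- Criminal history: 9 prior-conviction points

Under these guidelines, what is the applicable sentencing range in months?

Base offense level for reckless endangerment: 7.
§1 applies: 7 − 1 = 6.
§2 applies: 6 + 1 = 7.
§3 does not apply.
§4 applies: 7 − 2 = 5.
§6 applies (level before this adjustment is 5 < 13, so +1): 5 + 1 = 6.
§8 applies (level before this adjustment is 6 ≥ 5, so +3): 6 + 3 = 9.
Final offense level: 9.
Criminal history: 9 prior points → Category C (9-13).
Level 9 falls in the 9 band.
Grid: Level 9 × Category C = 38-46 months.

38-46 months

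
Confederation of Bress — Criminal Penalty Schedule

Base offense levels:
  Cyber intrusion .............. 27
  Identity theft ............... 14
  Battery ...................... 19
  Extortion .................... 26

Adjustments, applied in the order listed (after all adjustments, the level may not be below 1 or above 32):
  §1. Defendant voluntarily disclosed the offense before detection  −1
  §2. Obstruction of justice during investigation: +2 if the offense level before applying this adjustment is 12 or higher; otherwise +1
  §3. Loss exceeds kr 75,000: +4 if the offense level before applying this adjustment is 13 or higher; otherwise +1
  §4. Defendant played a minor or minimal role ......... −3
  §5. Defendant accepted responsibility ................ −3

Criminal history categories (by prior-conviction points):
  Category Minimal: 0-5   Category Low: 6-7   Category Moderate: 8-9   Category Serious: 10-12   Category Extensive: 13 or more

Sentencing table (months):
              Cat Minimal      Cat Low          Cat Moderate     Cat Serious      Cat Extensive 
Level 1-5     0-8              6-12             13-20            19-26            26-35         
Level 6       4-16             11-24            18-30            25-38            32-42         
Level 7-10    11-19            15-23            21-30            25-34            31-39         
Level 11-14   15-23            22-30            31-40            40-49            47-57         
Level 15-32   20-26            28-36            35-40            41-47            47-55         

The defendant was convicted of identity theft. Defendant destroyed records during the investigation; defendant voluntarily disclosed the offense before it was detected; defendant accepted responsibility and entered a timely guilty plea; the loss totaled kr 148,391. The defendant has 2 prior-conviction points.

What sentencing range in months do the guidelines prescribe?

20-26 months

Base offense level for identity theft: 14.
§1 applies: 14 − 1 = 13.
§2 applies (level before this adjustment is 13 ≥ 12, so +2): 13 + 2 = 15.
§3 applies (level before this adjustment is 15 ≥ 13, so +4): 15 + 4 = 19.
§5 applies: 19 − 3 = 16.
Final offense level: 16.
Criminal history: 2 prior points → Category Minimal (0-5).
Level 16 falls in the 15-32 band.
Grid: Level 15-32 × Category Minimal = 20-26 months.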